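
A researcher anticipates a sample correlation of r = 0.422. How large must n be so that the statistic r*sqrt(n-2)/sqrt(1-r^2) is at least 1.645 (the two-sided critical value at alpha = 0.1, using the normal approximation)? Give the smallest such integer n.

Need r·√(n−2)/√(1−r²) ≥ 1.645
√(n−2) ≥ 1.645·√(1−0.178084) / 0.422 = 1.645·0.906596 / 0.422 = 3.5340
n−2 ≥ 12.4892  ⇒  n ≥ 14.4892
Smallest integer n = 15

15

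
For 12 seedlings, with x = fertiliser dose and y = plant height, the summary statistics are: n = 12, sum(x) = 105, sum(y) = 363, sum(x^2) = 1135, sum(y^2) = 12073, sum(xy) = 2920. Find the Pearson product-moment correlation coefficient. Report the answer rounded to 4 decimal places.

Numerator: nΣxy − (Σx)(Σy) = 12·2920 − (105)(363) = -3075
Denominator: √[(nΣx²−(Σx)²)(nΣy²−(Σy)²)]
  nΣx²−(Σx)² = 12·1135 − 11025 = 2595;  nΣy²−(Σy)² = 12·12073 − 131769 = 13107
  √(2595·13107) = √34012665 = 5832.0378
r = -3075 / 5832.0378 = -0.5273

-0.5273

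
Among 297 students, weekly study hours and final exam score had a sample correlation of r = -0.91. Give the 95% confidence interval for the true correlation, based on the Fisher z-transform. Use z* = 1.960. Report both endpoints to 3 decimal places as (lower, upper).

(-0.928, -0.888)

Fisher z: z_r = atanh(r) = ½·ln((1+(-0.91))/(1−(-0.91))) = -1.527524
SE(z) = 1/√(n−3) = 1/√294 = 0.058321
95% ⇒ z* = 1.960; margin = 1.960·0.058321 = 0.114309
CI on z-scale: (-1.641833, -1.413215)
Back-transform: tanh(-1.641833) = -0.927728, tanh(-1.413215) = -0.888175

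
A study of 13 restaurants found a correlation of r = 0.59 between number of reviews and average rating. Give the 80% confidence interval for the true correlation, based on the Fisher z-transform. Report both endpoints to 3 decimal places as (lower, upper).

(0.266, 0.794)

Fisher z: z_r = atanh(r) = ½·ln((1+0.59)/(1−0.59)) = 0.677666
SE(z) = 1/√(n−3) = 1/√10 = 0.316228
80% ⇒ z* = 1.282; margin = 1.282·0.316228 = 0.405404
CI on z-scale: (0.272262, 1.083070)
Back-transform: tanh(0.272262) = 0.265728, tanh(1.083070) = 0.794335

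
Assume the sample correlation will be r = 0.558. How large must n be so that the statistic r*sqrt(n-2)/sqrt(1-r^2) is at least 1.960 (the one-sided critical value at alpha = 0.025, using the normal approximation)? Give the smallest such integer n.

Need r·√(n−2)/√(1−r²) ≥ 1.960
√(n−2) ≥ 1.960·√(1−0.311364) / 0.558 = 1.960·0.829841 / 0.558 = 2.9149
n−2 ≥ 8.4966  ⇒  n ≥ 10.4966
Smallest integer n = 11

11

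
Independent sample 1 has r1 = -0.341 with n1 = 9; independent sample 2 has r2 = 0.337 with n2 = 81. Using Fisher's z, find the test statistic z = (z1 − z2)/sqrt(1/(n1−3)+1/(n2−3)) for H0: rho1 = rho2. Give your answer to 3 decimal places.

z1 = atanh(-0.341) = -0.355224,  z2 = atanh(0.337) = 0.350704
SE = √(1/(n1−3) + 1/(n2−3)) = √(1/6 + 1/78) = √(0.1666667 + 0.0128205) = √0.1794872 = 0.423659
z = (z1 − z2)/SE = (-0.355224 − 0.350704) / 0.423659 = -0.705928 / 0.423659 = -1.666

-1.666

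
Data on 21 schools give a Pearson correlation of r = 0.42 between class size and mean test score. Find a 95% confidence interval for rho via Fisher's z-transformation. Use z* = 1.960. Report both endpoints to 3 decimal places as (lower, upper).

(-0.014, 0.721)

z_r = atanh(0.42) = 0.447692;  SE = 1/√(n−3) = 1/√18 = 0.235702
z-limits: 0.447692 ± 1.960·0.235702 = 0.447692 ± 0.461976 = [-0.014284, 0.909668]
ρ-limits: (tanh -0.014284, tanh 0.909668) = (-0.014, 0.721)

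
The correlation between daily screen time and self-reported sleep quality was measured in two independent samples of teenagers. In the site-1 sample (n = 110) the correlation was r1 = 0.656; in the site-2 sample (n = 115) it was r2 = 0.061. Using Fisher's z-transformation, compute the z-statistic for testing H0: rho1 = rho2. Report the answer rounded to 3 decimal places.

5.361

Fisher z-transforms: z1 = atanh(0.656) = 0.785759, z2 = atanh(0.061) = 0.061076; difference d = 0.724683
Var(d) = 1/107 + 1/112 = 0.0093458 + 0.0089286 = 0.0182744
z = d/√Var(d) = 0.724683 / √0.0182744 = 0.724683 / 0.135183 = 5.361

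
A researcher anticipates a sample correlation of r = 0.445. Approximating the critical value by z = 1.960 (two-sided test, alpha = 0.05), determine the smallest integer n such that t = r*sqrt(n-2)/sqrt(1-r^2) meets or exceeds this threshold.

r√(n−2)/√(1−r²) ≥ 1.960  ⇔  n−2 ≥ (1.960)²·(1−r²)/r²
(1−r²)/r² = (1−0.198025)/0.198025 = 4.0499
n ≥ 2 + 3.8416·4.0499 = 2 + 15.5581 = 17.5581
⌈17.5581⌉ = 18

18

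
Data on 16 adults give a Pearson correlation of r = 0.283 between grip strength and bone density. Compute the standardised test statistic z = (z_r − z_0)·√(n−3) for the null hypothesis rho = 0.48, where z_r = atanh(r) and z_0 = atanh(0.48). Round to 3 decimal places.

z_r = atanh(0.283) = 0.290940,  z_0 = atanh(0.48) = 0.522984
SE = 1/√(n−3) = 1/√13 = 0.277350
z = (z_r − z_0)/SE = (0.290940 − 0.522984) / 0.277350 = -0.232044 / 0.277350 = -0.837

-0.837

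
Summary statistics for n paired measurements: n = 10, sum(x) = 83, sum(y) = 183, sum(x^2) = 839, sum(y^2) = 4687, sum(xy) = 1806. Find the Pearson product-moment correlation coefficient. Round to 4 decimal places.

S_xy = nΣxy − ΣxΣy = 10·1806 − 83·183 = 18060 − 15189 = 2871
S_xx = nΣx² − (Σx)² = 10·839 − 83² = 8390 − 6889 = 1501
S_yy = nΣy² − (Σy)² = 10·4687 − 183² = 46870 − 33489 = 13381
r = S_xy / √(S_xx·S_yy) = 2871 / √(1501·13381) = 2871 / √20084881 = 2871 / 4481.6159 = 0.6406

0.6406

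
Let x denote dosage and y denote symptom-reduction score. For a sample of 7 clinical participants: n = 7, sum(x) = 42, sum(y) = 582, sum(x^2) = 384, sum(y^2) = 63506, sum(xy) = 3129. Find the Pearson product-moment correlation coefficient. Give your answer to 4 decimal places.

S_xy = nΣxy − ΣxΣy = 7·3129 − 42·582 = 21903 − 24444 = -2541
S_xx = nΣx² − (Σx)² = 7·384 − 42² = 2688 − 1764 = 924
S_yy = nΣy² − (Σy)² = 7·63506 − 582² = 444542 − 338724 = 105818
r = S_xy / √(S_xx·S_yy) = -2541 / √(924·105818) = -2541 / √97775832 = -2541 / 9888.1663 = -0.2570

-0.2570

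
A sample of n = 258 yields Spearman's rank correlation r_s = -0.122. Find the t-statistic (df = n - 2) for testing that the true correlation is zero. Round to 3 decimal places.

-1.967

t = r_s·√(n−2) / √(1−r_s²) with r_s = -0.122, n = 258
  = -0.122·√256 / √(1 − 0.014884)
  = -0.122·16.000000 / 0.992530
  = -1.952000 / 0.992530 = -1.967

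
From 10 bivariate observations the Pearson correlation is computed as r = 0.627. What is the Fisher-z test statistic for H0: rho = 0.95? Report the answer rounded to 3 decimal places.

-2.898

z_r = atanh(0.627) = 0.736457,  z_0 = atanh(0.95) = 1.831781
SE = 1/√(n−3) = 1/√7 = 0.377964
z = (z_r − z_0)/SE = (0.736457 − 1.831781) / 0.377964 = -1.095324 / 0.377964 = -2.898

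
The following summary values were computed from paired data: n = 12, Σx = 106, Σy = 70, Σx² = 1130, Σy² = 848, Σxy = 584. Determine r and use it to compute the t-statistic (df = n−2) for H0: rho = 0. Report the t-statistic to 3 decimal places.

-0.375

Numerator: nΣxy − (Σx)(Σy) = 12·584 − (106)(70) = -412
Denominator: √[(nΣx²−(Σx)²)(nΣy²−(Σy)²)]
  nΣx²−(Σx)² = 12·1130 − 11236 = 2324;  nΣy²−(Σy)² = 12·848 − 4900 = 5276
  √(2324·5276) = √12261424 = 3501.6316
r = -412 / 3501.6316 = -0.1177
t = r·√(n−2)/√(1−r²) = -0.1177·√10 / √(1−0.013853) = -0.372200 / 0.993049 = -0.375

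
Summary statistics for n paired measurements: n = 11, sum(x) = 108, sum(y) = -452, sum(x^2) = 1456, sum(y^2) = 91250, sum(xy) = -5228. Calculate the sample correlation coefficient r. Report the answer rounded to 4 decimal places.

S_xy = nΣxy − ΣxΣy = 11·(-5228) − 108·(-452) = -57508 − (-48816) = -8692
S_xx = nΣx² − (Σx)² = 11·1456 − 108² = 16016 − 11664 = 4352
S_yy = nΣy² − (Σy)² = 11·91250 − (-452)² = 1003750 − 204304 = 799446
r = S_xy / √(S_xx·S_yy) = -8692 / √(4352·799446) = -8692 / √3479188992 = -8692 / 58984.6505 = -0.1474

-0.1474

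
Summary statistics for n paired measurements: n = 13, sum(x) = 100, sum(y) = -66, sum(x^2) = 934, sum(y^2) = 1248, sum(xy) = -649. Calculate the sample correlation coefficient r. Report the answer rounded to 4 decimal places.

-0.3643

Numerator: nΣxy − (Σx)(Σy) = 13·(-649) − (100)(-66) = -1837
Denominator: √[(nΣx²−(Σx)²)(nΣy²−(Σy)²)]
  nΣx²−(Σx)² = 13·934 − 10000 = 2142;  nΣy²−(Σy)² = 13·1248 − 4356 = 11868
  √(2142·11868) = √25421256 = 5041.9496
r = -1837 / 5041.9496 = -0.3643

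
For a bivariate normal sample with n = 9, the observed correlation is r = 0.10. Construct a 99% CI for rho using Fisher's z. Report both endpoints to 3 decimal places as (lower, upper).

(-0.740, 0.818)

Fisher z: z_r = atanh(r) = ½·ln((1+0.10)/(1−0.10)) = 0.100335
SE(z) = 1/√(n−3) = 1/√6 = 0.408248
99% ⇒ z* = 2.576; margin = 2.576·0.408248 = 1.051647
CI on z-scale: (-0.951312, 1.151982)
Back-transform: tanh(-0.951312) = -0.740376, tanh(1.151982) = 0.818410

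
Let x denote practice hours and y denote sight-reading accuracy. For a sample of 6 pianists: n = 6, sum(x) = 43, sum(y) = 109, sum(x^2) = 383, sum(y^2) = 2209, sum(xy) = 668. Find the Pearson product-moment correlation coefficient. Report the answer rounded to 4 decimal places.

-0.8648

S_xy = nΣxy − ΣxΣy = 6·668 − 43·109 = 4008 − 4687 = -679
S_xx = nΣx² − (Σx)² = 6·383 − 43² = 2298 − 1849 = 449
S_yy = nΣy² − (Σy)² = 6·2209 − 109² = 13254 − 11881 = 1373
r = S_xy / √(S_xx·S_yy) = -679 / √(449·1373) = -679 / √616477 = -679 / 785.1605 = -0.8648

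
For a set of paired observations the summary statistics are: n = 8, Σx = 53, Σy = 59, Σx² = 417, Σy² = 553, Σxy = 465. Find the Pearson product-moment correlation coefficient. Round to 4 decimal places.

Numerator: nΣxy − (Σx)(Σy) = 8·465 − (53)(59) = 593
Denominator: √[(nΣx²−(Σx)²)(nΣy²−(Σy)²)]
  nΣx²−(Σx)² = 8·417 − 2809 = 527;  nΣy²−(Σy)² = 8·553 − 3481 = 943
  √(527·943) = √496961 = 704.9546
r = 593 / 704.9546 = 0.8412

0.8412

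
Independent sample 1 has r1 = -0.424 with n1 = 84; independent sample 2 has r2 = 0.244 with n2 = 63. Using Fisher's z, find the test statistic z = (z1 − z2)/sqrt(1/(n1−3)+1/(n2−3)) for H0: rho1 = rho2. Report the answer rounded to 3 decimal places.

z1 = atanh(-0.424) = -0.452559,  z2 = atanh(0.244) = 0.249023
SE = √(1/(n1−3) + 1/(n2−3)) = √(1/81 + 1/60) = √(0.0123457 + 0.0166667) = √0.0290124 = 0.170330
z = (z1 − z2)/SE = (-0.452559 − 0.249023) / 0.170330 = -0.701582 / 0.170330 = -4.119

-4.119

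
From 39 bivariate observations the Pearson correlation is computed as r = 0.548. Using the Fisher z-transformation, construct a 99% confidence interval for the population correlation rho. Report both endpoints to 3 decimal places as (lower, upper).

(0.184, 0.780)

Fisher z: z_r = atanh(r) = ½·ln((1+0.548)/(1−0.548)) = 0.615518
SE(z) = 1/√(n−3) = 1/√36 = 0.166667
99% ⇒ z* = 2.576; margin = 2.576·0.166667 = 0.429334
CI on z-scale: (0.186184, 1.044852)
Back-transform: tanh(0.186184) = 0.184062, tanh(1.044852) = 0.779797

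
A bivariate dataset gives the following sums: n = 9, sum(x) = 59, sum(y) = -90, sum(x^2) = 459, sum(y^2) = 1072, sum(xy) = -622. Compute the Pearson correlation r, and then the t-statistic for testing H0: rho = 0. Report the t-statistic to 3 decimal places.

S_xy = nΣxy − ΣxΣy = 9·(-622) − 59·(-90) = -5598 − (-5310) = -288
S_xx = nΣx² − (Σx)² = 9·459 − 59² = 4131 − 3481 = 650
S_yy = nΣy² − (Σy)² = 9·1072 − (-90)² = 9648 − 8100 = 1548
r = S_xy / √(S_xx·S_yy) = -288 / √(650·1548) = -288 / √1006200 = -288 / 1003.0952 = -0.2871
t = r·√(n−2)/√(1−r²) = -0.2871·√7 / √(1−0.082426) = -0.759595 / 0.957901 = -0.793

-0.793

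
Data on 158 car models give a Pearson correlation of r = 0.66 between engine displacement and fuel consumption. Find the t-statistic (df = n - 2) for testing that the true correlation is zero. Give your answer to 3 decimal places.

10.973

t = r·√(n−2) / √(1−r²) with r = 0.66, n = 158
  = 0.66·√156 / √(1 − 0.4356)
  = 0.66·12.489996 / 0.751266
  = 8.243397 / 0.751266 = 10.973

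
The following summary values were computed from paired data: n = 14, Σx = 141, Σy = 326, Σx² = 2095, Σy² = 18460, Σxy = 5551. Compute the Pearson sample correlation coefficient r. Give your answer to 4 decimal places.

0.8373

S_xy = nΣxy − ΣxΣy = 14·5551 − 141·326 = 77714 − 45966 = 31748
S_xx = nΣx² − (Σx)² = 14·2095 − 141² = 29330 − 19881 = 9449
S_yy = nΣy² − (Σy)² = 14·18460 − 326² = 258440 − 106276 = 152164
r = S_xy / √(S_xx·S_yy) = 31748 / √(9449·152164) = 31748 / √1437797636 = 31748 / 37918.3021 = 0.8373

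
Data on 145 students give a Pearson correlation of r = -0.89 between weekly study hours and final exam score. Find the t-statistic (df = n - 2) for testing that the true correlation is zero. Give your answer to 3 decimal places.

t = r·√(n−2) / √(1−r²) with r = -0.89, n = 145
  = -0.89·√143 / √(1 − 0.7921)
  = -0.89·11.958261 / 0.455961
  = -10.642852 / 0.455961 = -23.342

-23.342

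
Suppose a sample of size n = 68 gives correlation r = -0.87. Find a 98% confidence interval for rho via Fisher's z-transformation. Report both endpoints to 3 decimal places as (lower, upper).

(-0.925, -0.780)

z_r = atanh(-0.87) = -1.333080;  SE = 1/√(n−3) = 1/√65 = 0.124035
z-limits: -1.333080 ± 2.326·0.124035 = -1.333080 ± 0.288505 = [-1.621585, -1.044575]
ρ-limits: (tanh -1.621585, tanh -1.044575) = (-0.925, -0.780)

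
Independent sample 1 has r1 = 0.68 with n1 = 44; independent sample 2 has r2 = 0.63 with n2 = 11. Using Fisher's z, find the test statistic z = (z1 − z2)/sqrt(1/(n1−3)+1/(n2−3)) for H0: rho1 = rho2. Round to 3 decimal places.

Fisher z-transforms: z1 = atanh(0.68) = 0.829114, z2 = atanh(0.63) = 0.741416; difference d = 0.087698
Var(d) = 1/41 + 1/8 = 0.0243902 + 0.1250000 = 0.1493902
z = d/√Var(d) = 0.087698 / √0.1493902 = 0.087698 / 0.386510 = 0.227

0.227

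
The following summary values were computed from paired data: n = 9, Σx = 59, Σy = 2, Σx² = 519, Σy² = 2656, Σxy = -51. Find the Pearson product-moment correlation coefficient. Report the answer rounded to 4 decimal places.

S_xy = nΣxy − ΣxΣy = 9·(-51) − 59·2 = -459 − 118 = -577
S_xx = nΣx² − (Σx)² = 9·519 − 59² = 4671 − 3481 = 1190
S_yy = nΣy² − (Σy)² = 9·2656 − 2² = 23904 − 4 = 23900
r = S_xy / √(S_xx·S_yy) = -577 / √(1190·23900) = -577 / √28441000 = -577 / 5333.0104 = -0.1082

-0.1082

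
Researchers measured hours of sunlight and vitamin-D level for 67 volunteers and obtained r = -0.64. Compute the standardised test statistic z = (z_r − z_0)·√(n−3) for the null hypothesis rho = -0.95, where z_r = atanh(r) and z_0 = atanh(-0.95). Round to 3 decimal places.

8.589

Fisher z: atanh(-0.64) = -0.758174, atanh(-0.95) = -1.831781
z = (z_r − z_0)·√(n−3) = (-0.758174 − (-1.831781))·√64 = 1.073607 · 8.000000 = 8.589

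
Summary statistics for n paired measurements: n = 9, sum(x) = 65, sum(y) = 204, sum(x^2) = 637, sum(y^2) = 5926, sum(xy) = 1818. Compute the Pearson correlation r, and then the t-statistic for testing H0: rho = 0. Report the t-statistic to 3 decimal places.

2.893

Numerator: nΣxy − (Σx)(Σy) = 9·1818 − (65)(204) = 3102
Denominator: √[(nΣx²−(Σx)²)(nΣy²−(Σy)²)]
  nΣx²−(Σx)² = 9·637 − 4225 = 1508;  nΣy²−(Σy)² = 9·5926 − 41616 = 11718
  √(1508·11718) = √17670744 = 4203.6584
r = 3102 / 4203.6584 = 0.7379
t = r·√(n−2)/√(1−r²) = 0.7379·√7 / √(1−0.544496) = 1.952300 / 0.674910 = 2.893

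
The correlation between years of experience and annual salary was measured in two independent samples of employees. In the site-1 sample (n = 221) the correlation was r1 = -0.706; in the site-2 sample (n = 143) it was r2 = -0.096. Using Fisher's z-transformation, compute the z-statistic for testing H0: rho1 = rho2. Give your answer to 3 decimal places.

-7.228

z1 = atanh(-0.706) = -0.879163,  z2 = atanh(-0.096) = -0.096297
SE = √(1/(n1−3) + 1/(n2−3)) = √(1/218 + 1/140) = √(0.0045872 + 0.0071429) = √0.0117301 = 0.108306
z = (z1 − z2)/SE = (-0.879163 − (-0.096297)) / 0.108306 = -0.782866 / 0.108306 = -7.228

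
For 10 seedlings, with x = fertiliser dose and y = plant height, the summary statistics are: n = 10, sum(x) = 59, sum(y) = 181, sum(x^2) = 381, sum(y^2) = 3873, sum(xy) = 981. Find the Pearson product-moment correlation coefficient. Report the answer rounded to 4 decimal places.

Numerator: nΣxy − (Σx)(Σy) = 10·981 − (59)(181) = -869
Denominator: √[(nΣx²−(Σx)²)(nΣy²−(Σy)²)]
  nΣx²−(Σx)² = 10·381 − 3481 = 329;  nΣy²−(Σy)² = 10·3873 − 32761 = 5969
  √(329·5969) = √1963801 = 1401.3568
r = -869 / 1401.3568 = -0.6201

-0.6201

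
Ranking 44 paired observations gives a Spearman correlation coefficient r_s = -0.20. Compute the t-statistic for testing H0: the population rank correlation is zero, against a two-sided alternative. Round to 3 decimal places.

1 − r_s² = 1 − 0.0400 = 0.9600;  √(1−r_s²) = 0.979796
√(n−2) = √42 = 6.480741
t = r_s·√(n−2)/√(1−r_s²) = -0.20 · 6.480741 / 0.979796 = -1.323

-1.323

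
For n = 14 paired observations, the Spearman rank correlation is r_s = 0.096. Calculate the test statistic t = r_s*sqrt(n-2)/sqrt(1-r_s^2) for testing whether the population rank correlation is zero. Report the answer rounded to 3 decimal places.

0.334

t = r_s·√(n−2) / √(1−r_s²) with r_s = 0.096, n = 14
  = 0.096·√12 / √(1 − 0.009216)
  = 0.096·3.464102 / 0.995381
  = 0.332554 / 0.995381 = 0.334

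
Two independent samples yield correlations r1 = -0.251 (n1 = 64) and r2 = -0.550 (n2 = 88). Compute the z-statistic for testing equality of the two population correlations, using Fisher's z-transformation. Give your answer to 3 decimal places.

Fisher z-transforms: z1 = atanh(-0.251) = -0.256480, z2 = atanh(-0.550) = -0.618381; difference d = 0.361901
Var(d) = 1/61 + 1/85 = 0.0163934 + 0.0117647 = 0.0281581
z = d/√Var(d) = 0.361901 / √0.0281581 = 0.361901 / 0.167804 = 2.157

2.157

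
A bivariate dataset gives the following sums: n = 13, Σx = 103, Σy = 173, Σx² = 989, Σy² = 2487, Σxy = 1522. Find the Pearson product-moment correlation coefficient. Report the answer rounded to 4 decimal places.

S_xy = nΣxy − ΣxΣy = 13·1522 − 103·173 = 19786 − 17819 = 1967
S_xx = nΣx² − (Σx)² = 13·989 − 103² = 12857 − 10609 = 2248
S_yy = nΣy² − (Σy)² = 13·2487 − 173² = 32331 − 29929 = 2402
r = S_xy / √(S_xx·S_yy) = 1967 / √(2248·2402) = 1967 / √5399696 = 1967 / 2323.7246 = 0.8465

0.8465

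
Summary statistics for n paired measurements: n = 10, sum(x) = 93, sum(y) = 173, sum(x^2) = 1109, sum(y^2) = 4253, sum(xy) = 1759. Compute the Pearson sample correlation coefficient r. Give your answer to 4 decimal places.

S_xy = nΣxy − ΣxΣy = 10·1759 − 93·173 = 17590 − 16089 = 1501
S_xx = nΣx² − (Σx)² = 10·1109 − 93² = 11090 − 8649 = 2441
S_yy = nΣy² − (Σy)² = 10·4253 − 173² = 42530 − 29929 = 12601
r = S_xy / √(S_xx·S_yy) = 1501 / √(2441·12601) = 1501 / √30759041 = 1501 / 5546.0834 = 0.2706

0.2706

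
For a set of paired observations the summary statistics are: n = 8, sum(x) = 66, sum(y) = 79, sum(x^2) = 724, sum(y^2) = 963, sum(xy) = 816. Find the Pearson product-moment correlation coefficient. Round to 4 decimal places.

0.9066

Numerator: nΣxy − (Σx)(Σy) = 8·816 − (66)(79) = 1314
Denominator: √[(nΣx²−(Σx)²)(nΣy²−(Σy)²)]
  nΣx²−(Σx)² = 8·724 − 4356 = 1436;  nΣy²−(Σy)² = 8·963 − 6241 = 1463
  √(1436·1463) = √2100868 = 1449.4371
r = 1314 / 1449.4371 = 0.9066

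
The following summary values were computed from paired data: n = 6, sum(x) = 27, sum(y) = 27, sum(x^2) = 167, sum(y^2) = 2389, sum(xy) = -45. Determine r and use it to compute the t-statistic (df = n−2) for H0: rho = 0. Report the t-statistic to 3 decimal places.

-1.212

S_xy = nΣxy − ΣxΣy = 6·(-45) − 27·27 = -270 − 729 = -999
S_xx = nΣx² − (Σx)² = 6·167 − 27² = 1002 − 729 = 273
S_yy = nΣy² − (Σy)² = 6·2389 − 27² = 14334 − 729 = 13605
r = S_xy / √(S_xx·S_yy) = -999 / √(273·13605) = -999 / √3714165 = -999 / 1927.2169 = -0.5184
t = r·√(n−2)/√(1−r²) = -0.5184·√4 / √(1−0.268739) = -1.036800 / 0.855138 = -1.212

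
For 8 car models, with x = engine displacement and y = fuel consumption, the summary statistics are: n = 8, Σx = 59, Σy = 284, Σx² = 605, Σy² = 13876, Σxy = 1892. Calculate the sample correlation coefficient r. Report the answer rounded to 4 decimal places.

S_xy = nΣxy − ΣxΣy = 8·1892 − 59·284 = 15136 − 16756 = -1620
S_xx = nΣx² − (Σx)² = 8·605 − 59² = 4840 − 3481 = 1359
S_yy = nΣy² − (Σy)² = 8·13876 − 284² = 111008 − 80656 = 30352
r = S_xy / √(S_xx·S_yy) = -1620 / √(1359·30352) = -1620 / √41248368 = -1620 / 6422.4892 = -0.2522

-0.2522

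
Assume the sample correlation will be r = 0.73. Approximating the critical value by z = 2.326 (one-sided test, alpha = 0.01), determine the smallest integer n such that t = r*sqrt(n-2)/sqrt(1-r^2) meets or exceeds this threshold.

r√(n−2)/√(1−r²) ≥ 2.326  ⇔  n−2 ≥ (2.326)²·(1−r²)/r²
(1−r²)/r² = (1−0.5329)/0.5329 = 0.8765
n ≥ 2 + 5.410276·0.8765 = 2 + 4.7421 = 6.7421
⌈6.7421⌉ = 7

7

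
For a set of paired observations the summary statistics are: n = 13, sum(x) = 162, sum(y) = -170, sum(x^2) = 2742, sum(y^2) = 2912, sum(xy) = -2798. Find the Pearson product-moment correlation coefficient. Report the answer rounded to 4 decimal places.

-0.9627

S_xy = nΣxy − ΣxΣy = 13·(-2798) − 162·(-170) = -36374 − (-27540) = -8834
S_xx = nΣx² − (Σx)² = 13·2742 − 162² = 35646 − 26244 = 9402
S_yy = nΣy² − (Σy)² = 13·2912 − (-170)² = 37856 − 28900 = 8956
r = S_xy / √(S_xx·S_yy) = -8834 / √(9402·8956) = -8834 / √84204312 = -8834 / 9176.2908 = -0.9627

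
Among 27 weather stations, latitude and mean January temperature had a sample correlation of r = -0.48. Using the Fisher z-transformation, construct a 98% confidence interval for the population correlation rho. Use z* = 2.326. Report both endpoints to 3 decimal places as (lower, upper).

(-0.761, -0.048)

z_r = atanh(-0.48) = -0.522984;  SE = 1/√(n−3) = 1/√24 = 0.204124
z-limits: -0.522984 ± 2.326·0.204124 = -0.522984 ± 0.474792 = [-0.997776, -0.048192]
ρ-limits: (tanh -0.997776, tanh -0.048192) = (-0.761, -0.048)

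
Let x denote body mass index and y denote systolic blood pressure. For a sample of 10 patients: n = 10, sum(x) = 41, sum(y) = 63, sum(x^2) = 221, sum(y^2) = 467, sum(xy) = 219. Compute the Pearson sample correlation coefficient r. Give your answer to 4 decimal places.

-0.6454

Numerator: nΣxy − (Σx)(Σy) = 10·219 − (41)(63) = -393
Denominator: √[(nΣx²−(Σx)²)(nΣy²−(Σy)²)]
  nΣx²−(Σx)² = 10·221 − 1681 = 529;  nΣy²−(Σy)² = 10·467 − 3969 = 701
  √(529·701) = √370829 = 608.9573
r = -393 / 608.9573 = -0.6454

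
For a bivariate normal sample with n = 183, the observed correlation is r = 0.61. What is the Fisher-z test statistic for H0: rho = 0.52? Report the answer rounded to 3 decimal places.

z_r = atanh(0.61) = 0.708921,  z_0 = atanh(0.52) = 0.576340
SE = 1/√(n−3) = 1/√180 = 0.074536
z = (z_r − z_0)/SE = (0.708921 − 0.576340) / 0.074536 = 0.132581 / 0.074536 = 1.779

1.779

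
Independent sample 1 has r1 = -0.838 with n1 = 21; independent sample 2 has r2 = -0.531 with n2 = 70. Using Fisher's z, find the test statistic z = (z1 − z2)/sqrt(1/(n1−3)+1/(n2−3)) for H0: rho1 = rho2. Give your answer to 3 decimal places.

-2.346

z1 = atanh(-0.838) = -1.214418,  z2 = atanh(-0.531) = -0.591537
SE = √(1/(n1−3) + 1/(n2−3)) = √(1/18 + 1/67) = √(0.0555556 + 0.0149254) = √0.0704810 = 0.265483
z = (z1 − z2)/SE = (-1.214418 − (-0.591537)) / 0.265483 = -0.622881 / 0.265483 = -2.346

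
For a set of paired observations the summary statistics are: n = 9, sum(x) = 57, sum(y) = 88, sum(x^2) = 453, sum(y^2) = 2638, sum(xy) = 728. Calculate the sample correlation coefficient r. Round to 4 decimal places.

0.4220

Numerator: nΣxy − (Σx)(Σy) = 9·728 − (57)(88) = 1536
Denominator: √[(nΣx²−(Σx)²)(nΣy²−(Σy)²)]
  nΣx²−(Σx)² = 9·453 − 3249 = 828;  nΣy²−(Σy)² = 9·2638 − 7744 = 15998
  √(828·15998) = √13246344 = 3639.5527
r = 1536 / 3639.5527 = 0.4220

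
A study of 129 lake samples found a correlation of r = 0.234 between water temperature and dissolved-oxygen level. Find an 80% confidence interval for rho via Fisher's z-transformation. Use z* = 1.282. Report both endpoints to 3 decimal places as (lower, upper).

Fisher z: z_r = atanh(r) = ½·ln((1+0.234)/(1−0.234)) = 0.238417
SE(z) = 1/√(n−3) = 1/√126 = 0.089087
80% ⇒ z* = 1.282; margin = 1.282·0.089087 = 0.114210
CI on z-scale: (0.124207, 0.352627)
Back-transform: tanh(0.124207) = 0.123572, tanh(0.352627) = 0.338703

(0.124, 0.339)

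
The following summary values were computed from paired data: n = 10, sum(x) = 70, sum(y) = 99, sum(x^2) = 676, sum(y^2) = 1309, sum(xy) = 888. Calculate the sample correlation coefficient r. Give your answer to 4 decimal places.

S_xy = nΣxy − ΣxΣy = 10·888 − 70·99 = 8880 − 6930 = 1950
S_xx = nΣx² − (Σx)² = 10·676 − 70² = 6760 − 4900 = 1860
S_yy = nΣy² − (Σy)² = 10·1309 − 99² = 13090 − 9801 = 3289
r = S_xy / √(S_xx·S_yy) = 1950 / √(1860·3289) = 1950 / √6117540 = 1950 / 2473.3661 = 0.7884

0.7884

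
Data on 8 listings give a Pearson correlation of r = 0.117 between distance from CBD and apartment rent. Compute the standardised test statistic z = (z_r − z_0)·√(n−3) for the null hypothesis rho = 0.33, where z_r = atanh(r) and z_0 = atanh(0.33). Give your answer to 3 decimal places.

Fisher z: atanh(0.117) = 0.117538, atanh(0.33) = 0.342828
z = (z_r − z_0)·√(n−3) = (0.117538 − 0.342828)·√5 = -0.225290 · 2.236068 = -0.504

-0.504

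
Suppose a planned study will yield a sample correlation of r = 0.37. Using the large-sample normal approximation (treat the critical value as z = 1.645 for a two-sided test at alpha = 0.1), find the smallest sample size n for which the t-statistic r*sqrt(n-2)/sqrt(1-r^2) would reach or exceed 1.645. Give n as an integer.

20

Need r·√(n−2)/√(1−r²) ≥ 1.645
√(n−2) ≥ 1.645·√(1−0.1369) / 0.37 = 1.645·0.929032 / 0.37 = 4.1304
n−2 ≥ 17.0602  ⇒  n ≥ 19.0602
Smallest integer n = 20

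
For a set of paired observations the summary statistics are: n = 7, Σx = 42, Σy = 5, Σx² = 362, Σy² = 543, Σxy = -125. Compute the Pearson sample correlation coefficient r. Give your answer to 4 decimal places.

-0.6363

Numerator: nΣxy − (Σx)(Σy) = 7·(-125) − (42)(5) = -1085
Denominator: √[(nΣx²−(Σx)²)(nΣy²−(Σy)²)]
  nΣx²−(Σx)² = 7·362 − 1764 = 770;  nΣy²−(Σy)² = 7·543 − 25 = 3776
  √(770·3776) = √2907520 = 1705.1452
r = -1085 / 1705.1452 = -0.6363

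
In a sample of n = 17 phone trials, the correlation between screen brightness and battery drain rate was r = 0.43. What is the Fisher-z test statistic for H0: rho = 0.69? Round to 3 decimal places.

-1.452

Fisher z: atanh(0.43) = 0.459897, atanh(0.69) = 0.847956
z = (z_r − z_0)·√(n−3) = (0.459897 − 0.847956)·√14 = -0.388059 · 3.741657 = -1.452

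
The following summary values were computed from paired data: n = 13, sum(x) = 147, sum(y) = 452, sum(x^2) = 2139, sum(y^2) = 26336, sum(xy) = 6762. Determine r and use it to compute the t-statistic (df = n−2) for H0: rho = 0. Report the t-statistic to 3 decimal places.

S_xy = nΣxy − ΣxΣy = 13·6762 − 147·452 = 87906 − 66444 = 21462
S_xx = nΣx² − (Σx)² = 13·2139 − 147² = 27807 − 21609 = 6198
S_yy = nΣy² − (Σy)² = 13·26336 − 452² = 342368 − 204304 = 138064
r = S_xy / √(S_xx·S_yy) = 21462 / √(6198·138064) = 21462 / √855720672 = 21462 / 29252.7037 = 0.7337
t = r·√(n−2)/√(1−r²) = 0.7337·√11 / √(1−0.538316) = 2.433408 / 0.679473 = 3.581

3.581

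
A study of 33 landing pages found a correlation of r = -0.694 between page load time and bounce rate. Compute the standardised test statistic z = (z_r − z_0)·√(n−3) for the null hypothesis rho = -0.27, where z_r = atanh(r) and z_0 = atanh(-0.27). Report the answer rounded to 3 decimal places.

Fisher z: atanh(-0.694) = -0.855631, atanh(-0.27) = -0.276864
z = (z_r − z_0)·√(n−3) = (-0.855631 − (-0.276864))·√30 = -0.578767 · 5.477226 = -3.170

-3.170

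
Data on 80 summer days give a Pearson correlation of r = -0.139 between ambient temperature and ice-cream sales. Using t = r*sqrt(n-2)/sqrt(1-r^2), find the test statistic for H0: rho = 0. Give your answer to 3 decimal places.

1 − r² = 1 − 0.019321 = 0.980679;  √(1−r²) = 0.990292
√(n−2) = √78 = 8.831761
t = r·√(n−2)/√(1−r²) = -0.139 · 8.831761 / 0.990292 = -1.240

-1.240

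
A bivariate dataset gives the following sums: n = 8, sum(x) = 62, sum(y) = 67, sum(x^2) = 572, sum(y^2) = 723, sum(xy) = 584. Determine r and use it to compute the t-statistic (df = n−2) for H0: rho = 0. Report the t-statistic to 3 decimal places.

1.539

S_xy = nΣxy − ΣxΣy = 8·584 − 62·67 = 4672 − 4154 = 518
S_xx = nΣx² − (Σx)² = 8·572 − 62² = 4576 − 3844 = 732
S_yy = nΣy² − (Σy)² = 8·723 − 67² = 5784 − 4489 = 1295
r = S_xy / √(S_xx·S_yy) = 518 / √(732·1295) = 518 / √947940 = 518 / 973.6221 = 0.5320
t = r·√(n−2)/√(1−r²) = 0.5320·√6 / √(1−0.283024) = 1.303129 / 0.846744 = 1.539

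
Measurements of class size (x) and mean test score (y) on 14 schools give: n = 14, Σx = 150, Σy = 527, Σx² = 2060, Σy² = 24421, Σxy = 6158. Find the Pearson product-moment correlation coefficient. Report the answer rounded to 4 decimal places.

0.3551

S_xy = nΣxy − ΣxΣy = 14·6158 − 150·527 = 86212 − 79050 = 7162
S_xx = nΣx² − (Σx)² = 14·2060 − 150² = 28840 − 22500 = 6340
S_yy = nΣy² − (Σy)² = 14·24421 − 527² = 341894 − 277729 = 64165
r = S_xy / √(S_xx·S_yy) = 7162 / √(6340·64165) = 7162 / √406806100 = 7162 / 20169.4348 = 0.3551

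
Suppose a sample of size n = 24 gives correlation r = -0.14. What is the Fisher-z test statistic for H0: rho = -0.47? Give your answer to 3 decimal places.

Fisher z: atanh(-0.14) = -0.140926, atanh(-0.47) = -0.510070
z = (z_r − z_0)·√(n−3) = (-0.140926 − (-0.510070))·√21 = 0.369144 · 4.582576 = 1.692

1.692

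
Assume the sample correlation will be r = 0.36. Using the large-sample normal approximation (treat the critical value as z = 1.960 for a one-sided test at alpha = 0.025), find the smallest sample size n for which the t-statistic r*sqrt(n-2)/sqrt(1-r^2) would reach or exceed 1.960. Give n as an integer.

r√(n−2)/√(1−r²) ≥ 1.960  ⇔  n−2 ≥ (1.960)²·(1−r²)/r²
(1−r²)/r² = (1−0.1296)/0.1296 = 6.7160
n ≥ 2 + 3.8416·6.7160 = 2 + 25.8002 = 27.8002
⌈27.8002⌉ = 28

28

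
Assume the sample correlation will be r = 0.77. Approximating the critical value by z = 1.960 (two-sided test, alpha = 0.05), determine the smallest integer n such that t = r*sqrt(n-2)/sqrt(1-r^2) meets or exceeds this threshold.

r√(n−2)/√(1−r²) ≥ 1.960  ⇔  n−2 ≥ (1.960)²·(1−r²)/r²
(1−r²)/r² = (1−0.5929)/0.5929 = 0.6866
n ≥ 2 + 3.8416·0.6866 = 2 + 2.6376 = 4.6376
⌈4.6376⌉ = 5

5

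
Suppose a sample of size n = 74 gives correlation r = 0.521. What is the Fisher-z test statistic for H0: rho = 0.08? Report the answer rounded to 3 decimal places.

4.192

z_r = atanh(0.521) = 0.577711,  z_0 = atanh(0.08) = 0.080171
SE = 1/√(n−3) = 1/√71 = 0.118678
z = (z_r − z_0)/SE = (0.577711 − 0.080171) / 0.118678 = 0.497540 / 0.118678 = 4.192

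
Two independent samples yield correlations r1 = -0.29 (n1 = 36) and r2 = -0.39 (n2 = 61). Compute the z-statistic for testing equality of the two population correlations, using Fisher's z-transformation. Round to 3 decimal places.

0.519

Fisher z-transforms: z1 = atanh(-0.29) = -0.298566, z2 = atanh(-0.39) = -0.411800; difference d = 0.113234
Var(d) = 1/33 + 1/58 = 0.0303030 + 0.0172414 = 0.0475444
z = d/√Var(d) = 0.113234 / √0.0475444 = 0.113234 / 0.218047 = 0.519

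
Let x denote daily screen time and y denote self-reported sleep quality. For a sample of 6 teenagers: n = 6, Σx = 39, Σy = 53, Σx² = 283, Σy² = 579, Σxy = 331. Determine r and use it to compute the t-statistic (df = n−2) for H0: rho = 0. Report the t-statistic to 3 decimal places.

S_xy = nΣxy − ΣxΣy = 6·331 − 39·53 = 1986 − 2067 = -81
S_xx = nΣx² − (Σx)² = 6·283 − 39² = 1698 − 1521 = 177
S_yy = nΣy² − (Σy)² = 6·579 − 53² = 3474 − 2809 = 665
r = S_xy / √(S_xx·S_yy) = -81 / √(177·665) = -81 / √117705 = -81 / 343.0816 = -0.2361
t = r·√(n−2)/√(1−r²) = -0.2361·√4 / √(1−0.055743) = -0.472200 / 0.971729 = -0.486

-0.486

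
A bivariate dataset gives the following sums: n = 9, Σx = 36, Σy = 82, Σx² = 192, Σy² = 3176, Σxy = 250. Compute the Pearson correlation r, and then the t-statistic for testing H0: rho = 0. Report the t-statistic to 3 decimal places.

S_xy = nΣxy − ΣxΣy = 9·250 − 36·82 = 2250 − 2952 = -702
S_xx = nΣx² − (Σx)² = 9·192 − 36² = 1728 − 1296 = 432
S_yy = nΣy² − (Σy)² = 9·3176 − 82² = 28584 − 6724 = 21860
r = S_xy / √(S_xx·S_yy) = -702 / √(432·21860) = -702 / √9443520 = -702 / 3073.0311 = -0.2284
t = r·√(n−2)/√(1−r²) = -0.2284·√7 / √(1−0.052167) = -0.604290 / 0.973567 = -0.621

-0.621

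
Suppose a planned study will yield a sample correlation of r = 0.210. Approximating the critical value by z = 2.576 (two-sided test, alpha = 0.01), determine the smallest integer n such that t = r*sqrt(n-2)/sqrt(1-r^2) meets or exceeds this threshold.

r√(n−2)/√(1−r²) ≥ 2.576  ⇔  n−2 ≥ (2.576)²·(1−r²)/r²
(1−r²)/r² = (1−0.044100)/0.044100 = 21.6757
n ≥ 2 + 6.635776·21.6757 = 2 + 143.8351 = 145.8351
⌈145.8351⌉ = 146

146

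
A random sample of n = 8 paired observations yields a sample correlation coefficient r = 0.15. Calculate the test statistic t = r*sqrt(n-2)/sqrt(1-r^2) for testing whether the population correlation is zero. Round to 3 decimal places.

0.372

t = r·√(n−2) / √(1−r²) with r = 0.15, n = 8
  = 0.15·√6 / √(1 − 0.0225)
  = 0.15·2.449490 / 0.988686
  = 0.367423 / 0.988686 = 0.372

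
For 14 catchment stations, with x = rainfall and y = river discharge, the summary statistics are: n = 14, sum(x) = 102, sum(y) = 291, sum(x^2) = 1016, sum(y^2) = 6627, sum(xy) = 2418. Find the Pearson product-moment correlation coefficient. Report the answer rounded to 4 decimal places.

0.7498

Numerator: nΣxy − (Σx)(Σy) = 14·2418 − (102)(291) = 4170
Denominator: √[(nΣx²−(Σx)²)(nΣy²−(Σy)²)]
  nΣx²−(Σx)² = 14·1016 − 10404 = 3820;  nΣy²−(Σy)² = 14·6627 − 84681 = 8097
  √(3820·8097) = √30930540 = 5561.5232
r = 4170 / 5561.5232 = 0.7498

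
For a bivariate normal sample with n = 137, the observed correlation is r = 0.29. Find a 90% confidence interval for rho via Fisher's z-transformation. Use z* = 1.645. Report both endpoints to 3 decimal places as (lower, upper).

(0.155, 0.414)

z_r = atanh(0.29) = 0.298566;  SE = 1/√(n−3) = 1/√134 = 0.086387
z-limits: 0.298566 ± 1.645·0.086387 = 0.298566 ± 0.142107 = [0.156459, 0.440673]
ρ-limits: (tanh 0.156459, tanh 0.440673) = (0.155, 0.414)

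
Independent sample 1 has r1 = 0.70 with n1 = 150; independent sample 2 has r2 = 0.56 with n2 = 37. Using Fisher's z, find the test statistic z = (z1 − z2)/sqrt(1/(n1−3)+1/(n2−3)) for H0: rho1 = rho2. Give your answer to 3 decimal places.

1.232

Fisher z-transforms: z1 = atanh(0.70) = 0.867301, z2 = atanh(0.56) = 0.632833; difference d = 0.234468
Var(d) = 1/147 + 1/34 = 0.0068027 + 0.0294118 = 0.0362145
z = d/√Var(d) = 0.234468 / √0.0362145 = 0.234468 / 0.190301 = 1.232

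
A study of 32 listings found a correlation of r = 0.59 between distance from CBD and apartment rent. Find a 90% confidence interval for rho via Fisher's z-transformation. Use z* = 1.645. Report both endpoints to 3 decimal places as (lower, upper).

(0.356, 0.754)

z_r = atanh(0.59) = 0.677666;  SE = 1/√(n−3) = 1/√29 = 0.185695
z-limits: 0.677666 ± 1.645·0.185695 = 0.677666 ± 0.305468 = [0.372198, 0.983134]
ρ-limits: (tanh 0.372198, tanh 0.983134) = (0.356, 0.754)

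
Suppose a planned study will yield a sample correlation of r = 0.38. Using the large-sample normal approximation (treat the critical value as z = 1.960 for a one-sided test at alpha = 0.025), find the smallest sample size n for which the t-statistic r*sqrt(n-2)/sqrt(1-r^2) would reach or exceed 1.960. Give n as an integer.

Need r·√(n−2)/√(1−r²) ≥ 1.960
√(n−2) ≥ 1.960·√(1−0.1444) / 0.38 = 1.960·0.924986 / 0.38 = 4.7710
n−2 ≥ 22.7624  ⇒  n ≥ 24.7624
Smallest integer n = 25

25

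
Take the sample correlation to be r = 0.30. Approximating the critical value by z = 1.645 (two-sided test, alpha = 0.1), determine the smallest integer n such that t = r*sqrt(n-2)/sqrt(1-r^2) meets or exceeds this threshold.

30

Need r·√(n−2)/√(1−r²) ≥ 1.645
√(n−2) ≥ 1.645·√(1−0.0900) / 0.30 = 1.645·0.953939 / 0.30 = 5.2308
n−2 ≥ 27.3613  ⇒  n ≥ 29.3613
Smallest integer n = 30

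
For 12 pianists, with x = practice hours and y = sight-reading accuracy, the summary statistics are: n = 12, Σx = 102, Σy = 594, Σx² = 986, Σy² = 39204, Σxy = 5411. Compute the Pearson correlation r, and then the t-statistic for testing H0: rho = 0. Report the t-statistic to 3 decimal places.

1.125

S_xy = nΣxy − ΣxΣy = 12·5411 − 102·594 = 64932 − 60588 = 4344
S_xx = nΣx² − (Σx)² = 12·986 − 102² = 11832 − 10404 = 1428
S_yy = nΣy² − (Σy)² = 12·39204 − 594² = 470448 − 352836 = 117612
r = S_xy / √(S_xx·S_yy) = 4344 / √(1428·117612) = 4344 / √167949936 = 4344 / 12959.5500 = 0.3352
t = r·√(n−2)/√(1−r²) = 0.3352·√10 / √(1−0.112359) = 1.059995 / 0.942147 = 1.125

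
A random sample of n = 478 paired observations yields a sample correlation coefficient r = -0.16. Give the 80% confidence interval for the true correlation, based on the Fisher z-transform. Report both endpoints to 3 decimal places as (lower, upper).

z_r = atanh(-0.16) = -0.161387;  SE = 1/√(n−3) = 1/√475 = 0.045883
z-limits: -0.161387 ± 1.282·0.045883 = -0.161387 ± 0.058822 = [-0.220209, -0.102565]
ρ-limits: (tanh -0.220209, tanh -0.102565) = (-0.217, -0.102)

(-0.217, -0.102)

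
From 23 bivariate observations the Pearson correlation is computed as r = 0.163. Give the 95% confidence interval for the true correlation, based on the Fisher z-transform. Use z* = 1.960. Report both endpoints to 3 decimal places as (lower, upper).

(-0.267, 0.539)

z_r = atanh(0.163) = 0.164467;  SE = 1/√(n−3) = 1/√20 = 0.223607
z-limits: 0.164467 ± 1.960·0.223607 = 0.164467 ± 0.438270 = [-0.273803, 0.602737]
ρ-limits: (tanh -0.273803, tanh 0.602737) = (-0.267, 0.539)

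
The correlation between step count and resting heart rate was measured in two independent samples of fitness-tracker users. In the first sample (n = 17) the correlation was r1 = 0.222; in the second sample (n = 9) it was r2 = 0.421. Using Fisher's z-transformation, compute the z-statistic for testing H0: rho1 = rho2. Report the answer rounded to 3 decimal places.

-0.457

Fisher z-transforms: z1 = atanh(0.222) = 0.225759, z2 = atanh(0.421) = 0.448907; difference d = -0.223148
Var(d) = 1/14 + 1/6 = 0.0714286 + 0.1666667 = 0.2380953
z = d/√Var(d) = -0.223148 / √0.2380953 = -0.223148 / 0.487950 = -0.457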